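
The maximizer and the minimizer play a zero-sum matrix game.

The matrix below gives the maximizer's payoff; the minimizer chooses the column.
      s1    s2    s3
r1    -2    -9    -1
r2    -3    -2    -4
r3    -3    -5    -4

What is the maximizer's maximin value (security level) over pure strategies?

-4

The worst-case payoff for each row is r1: -9, r2: -4, r3: -5.
The best of these is -4.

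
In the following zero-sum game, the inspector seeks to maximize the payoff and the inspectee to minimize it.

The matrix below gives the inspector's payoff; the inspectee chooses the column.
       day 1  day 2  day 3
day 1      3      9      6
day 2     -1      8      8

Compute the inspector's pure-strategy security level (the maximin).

The worst-case payoff for each row is day 1: 3, day 2: -1.
The best of these is 3.

3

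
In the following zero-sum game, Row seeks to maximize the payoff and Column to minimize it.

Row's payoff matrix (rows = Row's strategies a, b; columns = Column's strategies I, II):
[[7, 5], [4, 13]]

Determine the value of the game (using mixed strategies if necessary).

71/11

Row minima are 5 and 4, so Row's maximin is 5; column maxima are 7 and 13, so Column's minimax is 7. These differ, so the equilibrium is in mixed strategies.
Let Row play a with probability p. Column is indifferent when 7p + 4(1−p) = 5p + 13(1−p), giving p = 9/11.
Let Column play I with probability q. Row is indifferent when 7q + 5(1−q) = 4q + 13(1−q), giving q = 8/11.
The value is 7·(8/11) + (5)·(3/11) = 71/11.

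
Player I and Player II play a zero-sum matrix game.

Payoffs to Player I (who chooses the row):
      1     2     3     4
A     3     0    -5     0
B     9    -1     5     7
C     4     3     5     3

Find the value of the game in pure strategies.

3

Row minima: -5, -1, 3 → Player I's maximin is 3.
Column maxima: 9, 3, 5, 7 → Player II's minimax is 3.
They coincide at (C, 2), so the value is 3.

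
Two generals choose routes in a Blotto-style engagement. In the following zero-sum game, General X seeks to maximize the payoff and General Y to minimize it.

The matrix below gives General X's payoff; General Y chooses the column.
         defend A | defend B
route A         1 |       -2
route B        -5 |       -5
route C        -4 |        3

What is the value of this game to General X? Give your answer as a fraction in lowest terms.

-1/2

Row route B is strictly dominated by row route A, so General X never plays it.
The remaining 2×2 game on (route A, route C) × (defend A, defend B) has no saddle point. Let General X play route A with probability p; indifference gives p − 4(1−p) = −2p + 3(1−p), so p = 7/10.
Similarly General Y's optimal q on defend A is 1/2, and the value is 1·(1/2) + (-2)·(1/2) = -1/2.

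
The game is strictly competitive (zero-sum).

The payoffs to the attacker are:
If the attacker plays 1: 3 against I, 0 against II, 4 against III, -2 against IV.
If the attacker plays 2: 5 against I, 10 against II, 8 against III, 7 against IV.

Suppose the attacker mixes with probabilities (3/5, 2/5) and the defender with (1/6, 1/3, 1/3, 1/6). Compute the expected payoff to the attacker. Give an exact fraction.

41/10

Against (1/6, 1/3, 1/3, 1/6), each row's expected payoff is 1: 3/2; 2: 8.
Taking the (3/5, 2/5)-weighted average: (3/5)·(3/2) + (2/5)·(8) = 41/10.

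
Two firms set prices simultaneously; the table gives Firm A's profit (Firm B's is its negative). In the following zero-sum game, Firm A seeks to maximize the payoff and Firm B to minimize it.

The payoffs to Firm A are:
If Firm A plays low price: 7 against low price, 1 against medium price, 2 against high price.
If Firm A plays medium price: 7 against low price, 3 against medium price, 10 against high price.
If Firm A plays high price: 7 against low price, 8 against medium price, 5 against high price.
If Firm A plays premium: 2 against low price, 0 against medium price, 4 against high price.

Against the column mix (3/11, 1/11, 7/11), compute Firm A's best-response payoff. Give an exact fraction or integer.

94/11

low price: (7)·(3/11) + (1)·(1/11) + (2)·(7/11) = 36/11.
medium price: (7)·(3/11) + (3)·(1/11) + (10)·(7/11) = 94/11.
high price: (7)·(3/11) + (8)·(1/11) + (5)·(7/11) = 64/11.
premium: (2)·(3/11) + (0)·(1/11) + (4)·(7/11) = 34/11.
The best pure response is medium price with expected payoff 94/11.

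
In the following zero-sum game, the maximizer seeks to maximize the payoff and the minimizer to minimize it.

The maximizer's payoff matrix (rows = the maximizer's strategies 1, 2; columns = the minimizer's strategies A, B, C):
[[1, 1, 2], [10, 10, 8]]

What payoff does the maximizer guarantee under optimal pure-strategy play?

Row minima: 1, 8 → the maximizer's maximin is 8.
Column maxima: 10, 10, 8 → the minimizer's minimax is 8.
They coincide at (2, C), so the value is 8.

8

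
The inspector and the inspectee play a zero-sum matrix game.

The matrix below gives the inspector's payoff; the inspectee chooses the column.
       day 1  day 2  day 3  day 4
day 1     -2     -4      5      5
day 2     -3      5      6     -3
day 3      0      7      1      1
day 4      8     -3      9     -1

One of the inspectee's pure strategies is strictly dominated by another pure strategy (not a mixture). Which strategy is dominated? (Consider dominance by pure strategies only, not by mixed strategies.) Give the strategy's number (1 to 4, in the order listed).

3

The inspectee prefers columns that give the inspector less. Compare day 3 with day 1: -2 < 5, -3 < 6, 0 < 1, 8 < 9.
So day 1 strictly dominates day 3 for the inspectee; day 3 is strictly dominated.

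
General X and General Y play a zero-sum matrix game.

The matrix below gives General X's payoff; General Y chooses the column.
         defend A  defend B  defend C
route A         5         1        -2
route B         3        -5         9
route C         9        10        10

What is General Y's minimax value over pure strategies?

9

The worst case (largest entry) in each column is defend A: 9, defend B: 10, defend C: 10.
The best (smallest) of these is 9.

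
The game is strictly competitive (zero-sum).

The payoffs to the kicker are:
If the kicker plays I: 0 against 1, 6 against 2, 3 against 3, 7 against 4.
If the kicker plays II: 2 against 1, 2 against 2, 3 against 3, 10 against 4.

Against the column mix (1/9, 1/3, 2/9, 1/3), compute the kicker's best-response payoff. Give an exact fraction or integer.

5

I: (0)·(1/9) + (6)·(1/3) + (3)·(2/9) + (7)·(1/3) = 5.
II: (2)·(1/9) + (2)·(1/3) + (3)·(2/9) + (10)·(1/3) = 44/9.
The best pure response is I with expected payoff 5.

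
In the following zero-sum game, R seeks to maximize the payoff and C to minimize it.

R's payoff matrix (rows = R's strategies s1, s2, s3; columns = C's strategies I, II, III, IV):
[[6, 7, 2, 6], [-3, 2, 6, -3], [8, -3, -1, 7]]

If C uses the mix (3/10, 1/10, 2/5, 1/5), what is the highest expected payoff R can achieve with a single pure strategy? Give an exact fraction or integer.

9/2

s1: (6)·(3/10) + (7)·(1/10) + (2)·(2/5) + (6)·(1/5) = 9/2.
s2: (-3)·(3/10) + (2)·(1/10) + (6)·(2/5) + (-3)·(1/5) = 11/10.
s3: (8)·(3/10) + (-3)·(1/10) + (-1)·(2/5) + (7)·(1/5) = 31/10.
The best pure response is s1 with expected payoff 9/2.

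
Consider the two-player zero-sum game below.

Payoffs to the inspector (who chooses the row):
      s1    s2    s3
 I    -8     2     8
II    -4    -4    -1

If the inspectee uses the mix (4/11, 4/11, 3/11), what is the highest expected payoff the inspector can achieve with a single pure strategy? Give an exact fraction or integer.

0

I: (-8)·(4/11) + (2)·(4/11) + (8)·(3/11) = 0.
II: (-4)·(4/11) + (-4)·(4/11) + (-1)·(3/11) = -35/11.
The best pure response is I with expected payoff 0.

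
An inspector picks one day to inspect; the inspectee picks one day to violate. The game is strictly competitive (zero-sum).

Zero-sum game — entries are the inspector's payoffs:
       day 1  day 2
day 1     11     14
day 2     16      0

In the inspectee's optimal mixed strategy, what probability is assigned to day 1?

14/19

Row minima are 11 and 0, so the inspector's maximin is 11; column maxima are 16 and 14, so the inspectee's minimax is 14. These differ, so the equilibrium is in mixed strategies.
Let the inspectee play day 1 with probability q. The inspector is indifferent when 11q + 14(1−q) = 16q, giving q = 14/19.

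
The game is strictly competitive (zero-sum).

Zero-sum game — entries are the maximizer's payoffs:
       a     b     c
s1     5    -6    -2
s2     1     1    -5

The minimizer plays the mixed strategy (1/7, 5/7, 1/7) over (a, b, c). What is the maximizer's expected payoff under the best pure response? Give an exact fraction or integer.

1/7

s1: (5)·(1/7) + (-6)·(5/7) + (-2)·(1/7) = -27/7.
s2: (1)·(1/7) + (1)·(5/7) + (-5)·(1/7) = 1/7.
The best pure response is s2 with expected payoff 1/7.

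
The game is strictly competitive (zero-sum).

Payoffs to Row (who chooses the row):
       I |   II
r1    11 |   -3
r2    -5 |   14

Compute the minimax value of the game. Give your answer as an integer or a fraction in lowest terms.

139/33

Row minima are -3 and -5, so Row's maximin is -3; column maxima are 11 and 14, so Column's minimax is 11. These differ, so the equilibrium is in mixed strategies.
Let Row play r1 with probability p. Column is indifferent when 11p − 5(1−p) = −3p + 14(1−p), giving p = 19/33.
Let Column play I with probability q. Row is indifferent when 11q − 3(1−q) = −5q + 14(1−q), giving q = 17/33.
The value is 11·(17/33) + (-3)·(16/33) = 139/33.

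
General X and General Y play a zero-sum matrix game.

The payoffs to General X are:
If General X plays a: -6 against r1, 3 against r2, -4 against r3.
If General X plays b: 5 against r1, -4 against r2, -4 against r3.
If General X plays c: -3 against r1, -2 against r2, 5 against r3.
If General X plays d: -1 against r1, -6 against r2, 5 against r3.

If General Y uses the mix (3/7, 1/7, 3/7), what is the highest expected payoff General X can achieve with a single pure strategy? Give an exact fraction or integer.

6/7

a: (-6)·(3/7) + (3)·(1/7) + (-4)·(3/7) = -27/7.
b: (5)·(3/7) + (-4)·(1/7) + (-4)·(3/7) = -1/7.
c: (-3)·(3/7) + (-2)·(1/7) + (5)·(3/7) = 4/7.
d: (-1)·(3/7) + (-6)·(1/7) + (5)·(3/7) = 6/7.
The best pure response is d with expected payoff 6/7.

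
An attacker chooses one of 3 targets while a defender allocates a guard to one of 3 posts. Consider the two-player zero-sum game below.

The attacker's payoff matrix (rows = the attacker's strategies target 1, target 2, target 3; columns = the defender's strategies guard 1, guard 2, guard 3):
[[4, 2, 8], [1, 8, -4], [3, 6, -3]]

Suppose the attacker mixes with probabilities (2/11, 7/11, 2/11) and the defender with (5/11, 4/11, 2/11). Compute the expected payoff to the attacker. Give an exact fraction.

357/121

Against (5/11, 4/11, 2/11), each row's expected payoff is target 1: 4; target 2: 29/11; target 3: 3.
Taking the (2/11, 7/11, 2/11)-weighted average: (2/11)·(4) + (7/11)·(29/11) + (2/11)·(3) = 357/121.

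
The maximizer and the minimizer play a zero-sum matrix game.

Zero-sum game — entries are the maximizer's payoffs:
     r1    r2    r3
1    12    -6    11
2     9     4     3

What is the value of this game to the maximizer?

Column r1 is strictly dominated by r3 for the minimizer (it gives the maximizer more in every row).
The remaining 2×2 game on (1, 2) × (r2, r3) has no saddle point. Let the maximizer play 1 with probability p; indifference gives −6p + 4(1−p) = 11p + 3(1−p), so p = 1/18.
Similarly the minimizer's optimal q on r2 is 4/9, and the value is -6·(4/9) + (11)·(5/9) = 31/9.

31/9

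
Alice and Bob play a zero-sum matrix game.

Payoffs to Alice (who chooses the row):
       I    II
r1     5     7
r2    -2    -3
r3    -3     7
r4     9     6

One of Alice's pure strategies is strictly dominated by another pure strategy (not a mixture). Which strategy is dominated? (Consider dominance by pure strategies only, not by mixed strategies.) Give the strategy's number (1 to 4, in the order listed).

Compare r2 with r1: 5 > -2, 7 > -3.
So r1 strictly dominates r2 for Alice; r2 is strictly dominated.

2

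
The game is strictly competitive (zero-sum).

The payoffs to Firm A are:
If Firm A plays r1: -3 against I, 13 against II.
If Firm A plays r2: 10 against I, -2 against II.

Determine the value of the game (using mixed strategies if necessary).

Row minima are -3 and -2, so Firm A's maximin is -2; column maxima are 10 and 13, so Firm B's minimax is 10. These differ, so the equilibrium is in mixed strategies.
Let Firm A play r1 with probability p. Firm B is indifferent when −3p + 10(1−p) = 13p − 2(1−p), giving p = 3/7.
Let Firm B play I with probability q. Firm A is indifferent when −3q + 13(1−q) = 10q − 2(1−q), giving q = 15/28.
The value is -3·(15/28) + (13)·(13/28) = 31/7.

31/7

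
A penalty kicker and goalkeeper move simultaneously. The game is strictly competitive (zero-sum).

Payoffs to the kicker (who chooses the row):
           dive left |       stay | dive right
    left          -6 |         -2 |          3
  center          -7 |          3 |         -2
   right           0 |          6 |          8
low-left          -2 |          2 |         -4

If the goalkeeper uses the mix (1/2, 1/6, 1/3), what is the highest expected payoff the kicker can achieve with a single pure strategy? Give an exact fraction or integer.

11/3

left: (-6)·(1/2) + (-2)·(1/6) + (3)·(1/3) = -7/3.
center: (-7)·(1/2) + (3)·(1/6) + (-2)·(1/3) = -11/3.
right: (0)·(1/2) + (6)·(1/6) + (8)·(1/3) = 11/3.
low-left: (-2)·(1/2) + (2)·(1/6) + (-4)·(1/3) = -2.
The best pure response is right with expected payoff 11/3.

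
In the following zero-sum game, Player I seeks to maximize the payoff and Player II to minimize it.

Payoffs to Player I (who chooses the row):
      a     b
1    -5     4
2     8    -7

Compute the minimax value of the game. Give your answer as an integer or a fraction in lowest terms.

Row minima are -5 and -7, so Player I's maximin is -5; column maxima are 8 and 4, so Player II's minimax is 4. These differ, so the equilibrium is in mixed strategies.
Let Player I play 1 with probability p. Player II is indifferent when −5p + 8(1−p) = 4p − 7(1−p), giving p = 5/8.
Let Player II play a with probability q. Player I is indifferent when −5q + 4(1−q) = 8q − 7(1−q), giving q = 11/24.
The value is -5·(11/24) + (4)·(13/24) = -1/8.

-1/8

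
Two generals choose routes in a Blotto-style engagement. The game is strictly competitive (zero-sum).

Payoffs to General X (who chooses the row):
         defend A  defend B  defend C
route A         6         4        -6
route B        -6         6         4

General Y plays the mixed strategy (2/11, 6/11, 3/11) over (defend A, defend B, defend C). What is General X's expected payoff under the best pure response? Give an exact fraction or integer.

36/11

route A: (6)·(2/11) + (4)·(6/11) + (-6)·(3/11) = 18/11.
route B: (-6)·(2/11) + (6)·(6/11) + (4)·(3/11) = 36/11.
The best pure response is route B with expected payoff 36/11.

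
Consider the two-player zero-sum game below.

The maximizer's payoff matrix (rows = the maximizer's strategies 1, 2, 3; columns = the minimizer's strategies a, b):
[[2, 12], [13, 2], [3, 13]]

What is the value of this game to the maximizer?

Row 1 is strictly dominated by row 3, so the maximizer never plays it.
The remaining 2×2 game on (2, 3) × (a, b) has no saddle point. Let the maximizer play 2 with probability p; indifference gives 13p + 3(1−p) = 2p + 13(1−p), so p = 10/21.
Similarly the minimizer's optimal q on a is 11/21, and the value is 13·(11/21) + (2)·(10/21) = 163/21.

163/21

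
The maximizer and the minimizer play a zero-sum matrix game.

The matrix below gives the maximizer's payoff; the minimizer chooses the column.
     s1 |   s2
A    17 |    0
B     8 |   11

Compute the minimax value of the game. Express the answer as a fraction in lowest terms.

Row minima are 0 and 8, so the maximizer's maximin is 8; column maxima are 17 and 11, so the minimizer's minimax is 11. These differ, so the equilibrium is in mixed strategies.
Let the maximizer play A with probability p. The minimizer is indifferent when 17p + 8(1−p) = 11(1−p), giving p = 3/20.
Let the minimizer play s1 with probability q. The maximizer is indifferent when 17q = 8q + 11(1−q), giving q = 11/20.
The value is 17·(11/20) + (0)·(9/20) = 187/20.

187/20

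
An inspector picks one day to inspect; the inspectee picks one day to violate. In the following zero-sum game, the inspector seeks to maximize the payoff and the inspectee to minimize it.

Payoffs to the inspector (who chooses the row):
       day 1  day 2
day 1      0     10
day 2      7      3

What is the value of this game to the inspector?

Row minima are 0 and 3, so the inspector's maximin is 3; column maxima are 7 and 10, so the inspectee's minimax is 7. These differ, so the equilibrium is in mixed strategies.
Let the inspector play day 1 with probability p. The inspectee is indifferent when 7(1−p) = 10p + 3(1−p), giving p = 2/7.
Let the inspectee play day 1 with probability q. The inspector is indifferent when 10(1−q) = 7q + 3(1−q), giving q = 1/2.
The value is 0·(1/2) + (10)·(1/2) = 5.

5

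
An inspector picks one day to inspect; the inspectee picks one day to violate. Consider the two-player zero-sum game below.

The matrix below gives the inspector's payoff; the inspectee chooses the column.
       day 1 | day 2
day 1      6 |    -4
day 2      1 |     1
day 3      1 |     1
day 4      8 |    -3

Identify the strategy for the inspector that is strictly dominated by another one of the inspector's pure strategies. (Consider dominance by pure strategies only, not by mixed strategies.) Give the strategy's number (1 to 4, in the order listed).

Compare day 1 with day 4: 8 > 6, -3 > -4.
So day 4 strictly dominates day 1 for the inspector; day 1 is strictly dominated.

1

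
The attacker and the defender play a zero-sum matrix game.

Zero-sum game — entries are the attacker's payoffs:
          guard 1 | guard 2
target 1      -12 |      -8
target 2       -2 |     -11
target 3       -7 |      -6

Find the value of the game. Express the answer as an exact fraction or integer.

-13/2

Row target 1 is strictly dominated by row target 3, so the attacker never plays it.
The remaining 2×2 game on (target 2, target 3) × (guard 1, guard 2) has no saddle point. Let the attacker play target 2 with probability p; indifference gives −2p − 7(1−p) = −11p − 6(1−p), so p = 1/10.
Similarly the defender's optimal q on guard 1 is 1/2, and the value is -2·(1/2) + (-11)·(1/2) = -13/2.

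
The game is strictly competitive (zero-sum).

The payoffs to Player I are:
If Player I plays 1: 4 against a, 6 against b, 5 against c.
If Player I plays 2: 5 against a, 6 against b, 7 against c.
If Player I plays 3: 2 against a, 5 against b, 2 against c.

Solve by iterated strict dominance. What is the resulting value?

5

Column b is strictly dominated by a for Player II (4<6, 5<6, 2<5); eliminate b.
Row 3 is strictly dominated by row 1 (4>2, 5>2); eliminate 3.
Row 1 is strictly dominated by row 2 (5>4, 7>5); eliminate 1.
Column c is strictly dominated by a for Player II (5<7); eliminate c.
Only (2, a) remains, with payoff 5.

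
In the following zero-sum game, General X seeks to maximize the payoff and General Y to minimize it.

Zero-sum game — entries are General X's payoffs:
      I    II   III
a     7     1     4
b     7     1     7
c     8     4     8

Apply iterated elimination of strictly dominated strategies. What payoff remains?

4

Row a is strictly dominated by row c (8>7, 4>1, 8>4); eliminate a.
Column III is strictly dominated by II for General Y (1<7, 4<8); eliminate III.
Column I is strictly dominated by II for General Y (1<7, 4<8); eliminate I.
Row b is strictly dominated by row c (4>1); eliminate b.
Only (c, II) remains, with payoff 4.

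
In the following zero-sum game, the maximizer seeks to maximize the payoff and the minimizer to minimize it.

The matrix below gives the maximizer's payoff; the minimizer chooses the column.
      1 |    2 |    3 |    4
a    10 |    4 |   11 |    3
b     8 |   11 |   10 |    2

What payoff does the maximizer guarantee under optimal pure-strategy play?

Row minima: 3, 2 → the maximizer's maximin is 3.
Column maxima: 10, 11, 11, 3 → the minimizer's minimax is 3.
They coincide at (a, 4), so the value is 3.

3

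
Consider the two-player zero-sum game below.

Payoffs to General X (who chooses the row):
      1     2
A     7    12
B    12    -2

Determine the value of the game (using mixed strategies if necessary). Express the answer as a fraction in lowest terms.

158/19

Row minima are 7 and -2, so General X's maximin is 7; column maxima are 12 and 12, so General Y's minimax is 12. These differ, so the equilibrium is in mixed strategies.
Let General X play A with probability p. General Y is indifferent when 7p + 12(1−p) = 12p − 2(1−p), giving p = 14/19.
Let General Y play 1 with probability q. General X is indifferent when 7q + 12(1−q) = 12q − 2(1−q), giving q = 14/19.
The value is 7·(14/19) + (12)·(5/19) = 158/19.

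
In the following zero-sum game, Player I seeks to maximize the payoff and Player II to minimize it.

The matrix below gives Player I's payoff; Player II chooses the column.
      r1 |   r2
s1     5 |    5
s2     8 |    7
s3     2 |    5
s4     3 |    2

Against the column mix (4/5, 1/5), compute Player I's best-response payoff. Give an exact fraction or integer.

s1: (5)·(4/5) + (5)·(1/5) = 5.
s2: (8)·(4/5) + (7)·(1/5) = 39/5.
s3: (2)·(4/5) + (5)·(1/5) = 13/5.
s4: (3)·(4/5) + (2)·(1/5) = 14/5.
The best pure response is s2 with expected payoff 39/5.

39/5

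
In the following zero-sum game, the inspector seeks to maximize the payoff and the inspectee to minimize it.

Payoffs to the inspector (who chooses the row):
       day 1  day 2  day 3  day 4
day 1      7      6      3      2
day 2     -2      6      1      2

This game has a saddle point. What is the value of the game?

2

Row minima: 2, -2 → the inspector's maximin is 2.
Column maxima: 7, 6, 3, 2 → the inspectee's minimax is 2.
They coincide at (day 1, day 4), so the value is 2.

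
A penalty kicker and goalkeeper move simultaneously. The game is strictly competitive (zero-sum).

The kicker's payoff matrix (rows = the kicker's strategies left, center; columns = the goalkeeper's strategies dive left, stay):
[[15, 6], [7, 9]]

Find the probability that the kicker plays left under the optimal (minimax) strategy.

Row minima are 6 and 7, so the kicker's maximin is 7; column maxima are 15 and 9, so the goalkeeper's minimax is 9. These differ, so the equilibrium is in mixed strategies.
Let the kicker play left with probability p. The goalkeeper is indifferent when 15p + 7(1−p) = 6p + 9(1−p), giving p = 2/11.

2/11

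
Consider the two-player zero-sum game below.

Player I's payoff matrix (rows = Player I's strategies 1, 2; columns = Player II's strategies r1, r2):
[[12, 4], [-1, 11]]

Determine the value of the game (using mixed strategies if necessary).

34/5

Row minima are 4 and -1, so Player I's maximin is 4; column maxima are 12 and 11, so Player II's minimax is 11. These differ, so the equilibrium is in mixed strategies.
Let Player I play 1 with probability p. Player II is indifferent when 12p − (1−p) = 4p + 11(1−p), giving p = 3/5.
Let Player II play r1 with probability q. Player I is indifferent when 12q + 4(1−q) = −q + 11(1−q), giving q = 7/20.
The value is 12·(7/20) + (4)·(13/20) = 34/5.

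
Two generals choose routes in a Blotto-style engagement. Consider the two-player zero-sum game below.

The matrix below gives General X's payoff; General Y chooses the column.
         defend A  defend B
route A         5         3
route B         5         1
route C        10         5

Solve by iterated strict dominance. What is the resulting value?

5

Row route A is strictly dominated by row route C (10>5, 5>3); eliminate route A.
Row route B is strictly dominated by row route C (10>5, 5>1); eliminate route B.
Column defend A is strictly dominated by defend B for General Y (5<10); eliminate defend A.
Only (route C, defend B) remains, with payoff 5.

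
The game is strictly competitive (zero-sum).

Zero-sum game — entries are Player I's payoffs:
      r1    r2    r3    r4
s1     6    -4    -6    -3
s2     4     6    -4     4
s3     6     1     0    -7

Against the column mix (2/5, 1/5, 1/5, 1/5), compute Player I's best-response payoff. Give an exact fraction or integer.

s1: (6)·(2/5) + (-4)·(1/5) + (-6)·(1/5) + (-3)·(1/5) = -1/5.
s2: (4)·(2/5) + (6)·(1/5) + (-4)·(1/5) + (4)·(1/5) = 14/5.
s3: (6)·(2/5) + (1)·(1/5) + (0)·(1/5) + (-7)·(1/5) = 6/5.
The best pure response is s2 with expected payoff 14/5.

14/5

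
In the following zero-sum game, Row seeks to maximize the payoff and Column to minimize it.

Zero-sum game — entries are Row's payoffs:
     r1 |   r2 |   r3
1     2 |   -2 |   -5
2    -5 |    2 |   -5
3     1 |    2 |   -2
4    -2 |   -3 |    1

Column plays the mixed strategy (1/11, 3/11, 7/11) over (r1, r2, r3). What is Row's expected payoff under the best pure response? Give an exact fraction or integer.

1: (2)·(1/11) + (-2)·(3/11) + (-5)·(7/11) = -39/11.
2: (-5)·(1/11) + (2)·(3/11) + (-5)·(7/11) = -34/11.
3: (1)·(1/11) + (2)·(3/11) + (-2)·(7/11) = -7/11.
4: (-2)·(1/11) + (-3)·(3/11) + (1)·(7/11) = -4/11.
The best pure response is 4 with expected payoff -4/11.

-4/11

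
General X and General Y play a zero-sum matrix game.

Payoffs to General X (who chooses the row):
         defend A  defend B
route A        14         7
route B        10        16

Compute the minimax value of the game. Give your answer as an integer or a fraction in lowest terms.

154/13

Row minima are 7 and 10, so General X's maximin is 10; column maxima are 14 and 16, so General Y's minimax is 14. These differ, so the equilibrium is in mixed strategies.
Let General X play route A with probability p. General Y is indifferent when 14p + 10(1−p) = 7p + 16(1−p), giving p = 6/13.
Let General Y play defend A with probability q. General X is indifferent when 14q + 7(1−q) = 10q + 16(1−q), giving q = 9/13.
The value is 14·(9/13) + (7)·(4/13) = 154/13.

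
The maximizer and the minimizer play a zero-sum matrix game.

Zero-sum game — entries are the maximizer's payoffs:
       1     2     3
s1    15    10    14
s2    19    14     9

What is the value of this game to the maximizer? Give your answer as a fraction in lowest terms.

106/9

Column 1 is strictly dominated by 2 for the minimizer (it gives the maximizer more in every row).
The remaining 2×2 game on (s1, s2) × (2, 3) has no saddle point. Let the maximizer play s1 with probability p; indifference gives 10p + 14(1−p) = 14p + 9(1−p), so p = 5/9.
Similarly the minimizer's optimal q on 2 is 5/9, and the value is 10·(5/9) + (14)·(4/9) = 106/9.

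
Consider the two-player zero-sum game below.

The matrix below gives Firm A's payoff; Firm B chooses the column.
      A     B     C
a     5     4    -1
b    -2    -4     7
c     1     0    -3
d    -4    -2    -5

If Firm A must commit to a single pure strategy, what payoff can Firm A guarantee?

-1

The worst-case payoff for each row is a: -1, b: -4, c: -3, d: -5.
The best of these is -1.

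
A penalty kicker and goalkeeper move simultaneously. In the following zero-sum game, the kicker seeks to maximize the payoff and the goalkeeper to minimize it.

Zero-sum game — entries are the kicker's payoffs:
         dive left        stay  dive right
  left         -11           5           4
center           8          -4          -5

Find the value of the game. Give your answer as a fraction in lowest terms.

-23/28

Column stay is strictly dominated by dive right for the goalkeeper (it gives the kicker more in every row).
The remaining 2×2 game on (left, center) × (dive left, dive right) has no saddle point. Let the kicker play left with probability p; indifference gives −11p + 8(1−p) = 4p − 5(1−p), so p = 13/28.
Similarly the goalkeeper's optimal q on dive left is 9/28, and the value is -11·(9/28) + (4)·(19/28) = -23/28.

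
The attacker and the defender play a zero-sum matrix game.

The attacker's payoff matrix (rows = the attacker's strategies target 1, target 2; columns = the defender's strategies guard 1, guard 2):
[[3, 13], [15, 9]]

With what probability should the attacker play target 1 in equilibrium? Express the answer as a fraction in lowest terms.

3/8

Row minima are 3 and 9, so the attacker's maximin is 9; column maxima are 15 and 13, so the defender's minimax is 13. These differ, so the equilibrium is in mixed strategies.
Let the attacker play target 1 with probability p. The defender is indifferent when 3p + 15(1−p) = 13p + 9(1−p), giving p = 3/8.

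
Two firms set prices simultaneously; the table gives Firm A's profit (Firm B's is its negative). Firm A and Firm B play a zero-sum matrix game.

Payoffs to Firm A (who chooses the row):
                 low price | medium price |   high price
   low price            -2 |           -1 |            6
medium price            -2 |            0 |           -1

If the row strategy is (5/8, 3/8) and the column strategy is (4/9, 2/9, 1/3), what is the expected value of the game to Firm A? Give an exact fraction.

Against (4/9, 2/9, 1/3), each row's expected payoff is low price: 8/9; medium price: -11/9.
Taking the (5/8, 3/8)-weighted average: (5/8)·(8/9) + (3/8)·(-11/9) = 7/72.

7/72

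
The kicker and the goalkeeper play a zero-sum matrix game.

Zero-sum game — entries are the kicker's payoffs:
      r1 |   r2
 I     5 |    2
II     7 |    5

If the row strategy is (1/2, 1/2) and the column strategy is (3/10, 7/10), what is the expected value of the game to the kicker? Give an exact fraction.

17/4

Against (3/10, 7/10), each row's expected payoff is I: 29/10; II: 28/5.
Taking the (1/2, 1/2)-weighted average: (1/2)·(29/10) + (1/2)·(28/5) = 17/4.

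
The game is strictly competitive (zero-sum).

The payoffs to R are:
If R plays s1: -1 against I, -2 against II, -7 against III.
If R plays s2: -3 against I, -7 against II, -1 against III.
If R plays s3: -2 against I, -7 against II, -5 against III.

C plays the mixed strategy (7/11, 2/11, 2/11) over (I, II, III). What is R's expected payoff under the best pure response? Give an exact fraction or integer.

s1: (-1)·(7/11) + (-2)·(2/11) + (-7)·(2/11) = -25/11.
s2: (-3)·(7/11) + (-7)·(2/11) + (-1)·(2/11) = -37/11.
s3: (-2)·(7/11) + (-7)·(2/11) + (-5)·(2/11) = -38/11.
The best pure response is s1 with expected payoff -25/11.

-25/11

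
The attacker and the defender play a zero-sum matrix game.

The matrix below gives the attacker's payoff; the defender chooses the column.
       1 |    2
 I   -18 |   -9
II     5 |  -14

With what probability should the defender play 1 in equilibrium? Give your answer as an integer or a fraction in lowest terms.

Row minima are -18 and -14, so the attacker's maximin is -14; column maxima are 5 and -9, so the defender's minimax is -9. These differ, so the equilibrium is in mixed strategies.
Let the defender play 1 with probability q. The attacker is indifferent when −18q − 9(1−q) = 5q − 14(1−q), giving q = 5/28.

5/28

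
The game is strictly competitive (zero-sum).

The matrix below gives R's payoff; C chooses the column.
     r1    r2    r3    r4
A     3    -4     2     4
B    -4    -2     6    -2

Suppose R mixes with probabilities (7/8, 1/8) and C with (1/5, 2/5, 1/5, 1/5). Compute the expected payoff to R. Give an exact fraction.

Against (1/5, 2/5, 1/5, 1/5), each row's expected payoff is A: 1/5; B: -4/5.
Taking the (7/8, 1/8)-weighted average: (7/8)·(1/5) + (1/8)·(-4/5) = 3/40.

3/40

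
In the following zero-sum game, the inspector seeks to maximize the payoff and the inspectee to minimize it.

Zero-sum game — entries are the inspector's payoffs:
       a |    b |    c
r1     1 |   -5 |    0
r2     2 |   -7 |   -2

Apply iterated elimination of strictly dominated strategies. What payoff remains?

Column a is strictly dominated by b for the inspectee (-5<1, -7<2); eliminate a.
Column c is strictly dominated by b for the inspectee (-5<0, -7<-2); eliminate c.
Row r2 is strictly dominated by row r1 (-5>-7); eliminate r2.
Only (r1, b) remains, with payoff -5.

-5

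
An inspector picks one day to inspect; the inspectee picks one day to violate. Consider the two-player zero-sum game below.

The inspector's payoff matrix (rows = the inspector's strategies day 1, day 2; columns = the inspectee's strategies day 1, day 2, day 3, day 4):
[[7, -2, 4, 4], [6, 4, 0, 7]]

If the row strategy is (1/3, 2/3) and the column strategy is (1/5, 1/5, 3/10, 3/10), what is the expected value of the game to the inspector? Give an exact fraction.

Against (1/5, 1/5, 3/10, 3/10), each row's expected payoff is day 1: 17/5; day 2: 41/10.
Taking the (1/3, 2/3)-weighted average: (1/3)·(17/5) + (2/3)·(41/10) = 58/15.

58/15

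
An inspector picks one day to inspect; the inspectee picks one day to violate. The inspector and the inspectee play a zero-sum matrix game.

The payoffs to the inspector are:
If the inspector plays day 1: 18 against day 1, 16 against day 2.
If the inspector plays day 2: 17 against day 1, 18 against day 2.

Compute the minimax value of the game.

52/3

Row minima are 16 and 17, so the inspector's maximin is 17; column maxima are 18 and 18, so the inspectee's minimax is 18. These differ, so the equilibrium is in mixed strategies.
Let the inspector play day 1 with probability p. The inspectee is indifferent when 18p + 17(1−p) = 16p + 18(1−p), giving p = 1/3.
Let the inspectee play day 1 with probability q. The inspector is indifferent when 18q + 16(1−q) = 17q + 18(1−q), giving q = 2/3.
The value is 18·(2/3) + (16)·(1/3) = 52/3.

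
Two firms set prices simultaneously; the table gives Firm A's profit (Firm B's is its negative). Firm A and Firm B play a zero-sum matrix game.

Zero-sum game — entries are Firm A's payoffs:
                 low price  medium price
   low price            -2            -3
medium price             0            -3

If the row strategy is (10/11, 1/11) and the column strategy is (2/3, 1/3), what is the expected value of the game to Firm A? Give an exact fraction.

Against (2/3, 1/3), each row's expected payoff is low price: -7/3; medium price: -1.
Taking the (10/11, 1/11)-weighted average: (10/11)·(-7/3) + (1/11)·(-1) = -73/33.

-73/33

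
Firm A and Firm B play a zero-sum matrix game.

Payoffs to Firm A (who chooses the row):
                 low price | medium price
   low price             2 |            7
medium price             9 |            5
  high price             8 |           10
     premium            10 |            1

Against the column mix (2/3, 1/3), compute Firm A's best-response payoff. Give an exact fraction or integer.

26/3

low price: (2)·(2/3) + (7)·(1/3) = 11/3.
medium price: (9)·(2/3) + (5)·(1/3) = 23/3.
high price: (8)·(2/3) + (10)·(1/3) = 26/3.
premium: (10)·(2/3) + (1)·(1/3) = 7.
The best pure response is high price with expected payoff 26/3.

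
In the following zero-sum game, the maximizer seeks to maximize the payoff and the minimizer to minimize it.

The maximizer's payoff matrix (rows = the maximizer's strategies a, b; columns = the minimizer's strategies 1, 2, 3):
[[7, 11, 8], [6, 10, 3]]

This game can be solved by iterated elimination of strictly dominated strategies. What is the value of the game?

7

Row b is strictly dominated by row a (7>6, 11>10, 8>3); eliminate b.
Column 2 is strictly dominated by 1 for the minimizer (7<11); eliminate 2.
Column 3 is strictly dominated by 1 for the minimizer (7<8); eliminate 3.
Only (a, 1) remains, with payoff 7.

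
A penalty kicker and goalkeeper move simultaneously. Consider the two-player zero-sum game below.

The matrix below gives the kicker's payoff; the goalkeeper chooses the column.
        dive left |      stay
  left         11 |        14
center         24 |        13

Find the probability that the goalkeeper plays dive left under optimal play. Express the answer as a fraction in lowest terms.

Row minima are 11 and 13, so the kicker's maximin is 13; column maxima are 24 and 14, so the goalkeeper's minimax is 14. These differ, so the equilibrium is in mixed strategies.
Let the goalkeeper play dive left with probability q. The kicker is indifferent when 11q + 14(1−q) = 24q + 13(1−q), giving q = 1/14.

1/14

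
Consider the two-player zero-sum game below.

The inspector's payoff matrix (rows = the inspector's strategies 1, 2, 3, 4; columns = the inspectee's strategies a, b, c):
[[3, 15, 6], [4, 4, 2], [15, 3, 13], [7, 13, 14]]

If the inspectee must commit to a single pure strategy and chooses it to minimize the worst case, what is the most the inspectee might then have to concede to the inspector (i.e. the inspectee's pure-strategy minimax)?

14

The worst case (largest entry) in each column is a: 15, b: 15, c: 14.
The best (smallest) of these is 14.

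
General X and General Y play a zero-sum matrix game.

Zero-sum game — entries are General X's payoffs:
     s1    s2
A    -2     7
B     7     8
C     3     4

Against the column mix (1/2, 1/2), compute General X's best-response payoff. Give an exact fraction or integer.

15/2

A: (-2)·(1/2) + (7)·(1/2) = 5/2.
B: (7)·(1/2) + (8)·(1/2) = 15/2.
C: (3)·(1/2) + (4)·(1/2) = 7/2.
The best pure response is B with expected payoff 15/2.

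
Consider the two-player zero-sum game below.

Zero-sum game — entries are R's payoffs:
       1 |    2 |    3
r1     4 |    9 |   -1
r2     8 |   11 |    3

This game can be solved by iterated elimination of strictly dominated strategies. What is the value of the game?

3

Row r1 is strictly dominated by row r2 (8>4, 11>9, 3>-1); eliminate r1.
Column 1 is strictly dominated by 3 for C (3<8); eliminate 1.
Column 2 is strictly dominated by 3 for C (3<11); eliminate 2.
Only (r2, 3) remains, with payoff 3.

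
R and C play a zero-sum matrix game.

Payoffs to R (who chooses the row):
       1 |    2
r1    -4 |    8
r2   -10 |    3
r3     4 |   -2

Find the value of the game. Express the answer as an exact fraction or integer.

4/3

Row r2 is strictly dominated by row r1, so R never plays it.
The remaining 2×2 game on (r1, r3) × (1, 2) has no saddle point. Let R play r1 with probability p; indifference gives −4p + 4(1−p) = 8p − 2(1−p), so p = 1/3.
Similarly C's optimal q on 1 is 5/9, and the value is -4·(5/9) + (8)·(4/9) = 4/3.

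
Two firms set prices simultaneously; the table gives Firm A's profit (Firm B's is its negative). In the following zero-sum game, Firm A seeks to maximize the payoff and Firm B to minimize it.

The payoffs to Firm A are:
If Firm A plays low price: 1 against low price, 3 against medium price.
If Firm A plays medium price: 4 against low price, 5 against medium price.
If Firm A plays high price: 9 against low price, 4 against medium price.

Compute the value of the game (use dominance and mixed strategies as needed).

29/6

Row low price is strictly dominated by row medium price, so Firm A never plays it.
The remaining 2×2 game on (medium price, high price) × (low price, medium price) has no saddle point. Let Firm A play medium price with probability p; indifference gives 4p + 9(1−p) = 5p + 4(1−p), so p = 5/6.
Similarly Firm B's optimal q on low price is 1/6, and the value is 4·(1/6) + (5)·(5/6) = 29/6.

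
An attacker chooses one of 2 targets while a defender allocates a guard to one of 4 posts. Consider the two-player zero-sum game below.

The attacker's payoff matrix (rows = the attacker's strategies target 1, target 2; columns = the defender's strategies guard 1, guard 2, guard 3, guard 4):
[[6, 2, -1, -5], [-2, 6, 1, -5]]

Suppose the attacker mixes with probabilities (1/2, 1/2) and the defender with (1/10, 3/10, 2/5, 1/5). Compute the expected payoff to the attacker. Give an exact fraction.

2/5

Against (1/10, 3/10, 2/5, 1/5), each row's expected payoff is target 1: -1/5; target 2: 1.
Taking the (1/2, 1/2)-weighted average: (1/2)·(-1/5) + (1/2)·(1) = 2/5.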